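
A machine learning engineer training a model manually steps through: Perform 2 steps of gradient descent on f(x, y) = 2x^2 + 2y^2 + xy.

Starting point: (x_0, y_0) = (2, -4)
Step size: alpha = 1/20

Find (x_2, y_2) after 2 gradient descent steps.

f(x,y) = 2x^2 + 2y^2 + xy
grad_x = 4x + 1y, grad_y = 4y + 1x
Step 1: grad = (4, -14), (9/5, -33/10)
Step 2: grad = (39/10, -57/5), (321/200, -273/100)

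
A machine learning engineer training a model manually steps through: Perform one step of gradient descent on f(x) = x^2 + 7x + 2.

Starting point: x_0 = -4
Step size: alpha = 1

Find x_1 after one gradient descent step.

f(x) = x^2 + 7x + 2
f'(x) = 2x + 7
f'(-4) = 2*-4 + (7) = -1
x_1 = x_0 - alpha * f'(x_0) = -4 - 1 * -1 = -3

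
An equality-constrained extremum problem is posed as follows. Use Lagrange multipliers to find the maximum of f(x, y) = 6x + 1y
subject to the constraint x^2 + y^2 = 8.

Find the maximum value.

Set up Lagrange conditions: grad f = lambda * grad g
  6 = 2*lambda*x
  1 = 2*lambda*y
From these: x/y = 6/1, so x = 6t, y = 1t for some t.
Substitute into constraint: (6t)^2 + (1t)^2 = 8
  t^2 * 37 = 8
  t = sqrt(8/37)
Maximum = 6*x + 1*y = (6^2 + 1^2)*t = 37 * sqrt(8/37) = sqrt(296)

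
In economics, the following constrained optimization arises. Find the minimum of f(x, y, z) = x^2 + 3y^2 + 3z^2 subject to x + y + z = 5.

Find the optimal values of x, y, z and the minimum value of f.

Using Lagrange multipliers on f = x^2 + 3y^2 + 3z^2 with constraint x + y + z = 5:
Conditions: 2*1*x = lambda, 2*3*y = lambda, 2*3*z = lambda
So x = lambda/2, y = lambda/6, z = lambda/6
Substituting into constraint: lambda * (5/6) = 5
lambda = 6
x = 3, y = 1, z = 1
Minimum value = 15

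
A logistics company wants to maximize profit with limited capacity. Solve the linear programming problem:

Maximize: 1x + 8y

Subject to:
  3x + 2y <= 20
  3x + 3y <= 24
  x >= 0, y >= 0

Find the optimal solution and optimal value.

Feasible vertices: (0, 0), (0, 8), (4, 4), (20/3, 0)
Objective 1x + 8y at each:
  (0, 0): 0
  (0, 8): 64
  (4, 4): 36
  (20/3, 0): 20/3
Maximum is 64 at (0, 8).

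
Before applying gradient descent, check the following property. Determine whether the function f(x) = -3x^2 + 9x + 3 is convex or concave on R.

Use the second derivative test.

f(x) = -3x^2 + 9x + 3
f'(x) = -6x + 9
f''(x) = -6
Since f''(x) = -6 < 0 for all x, f is concave on R.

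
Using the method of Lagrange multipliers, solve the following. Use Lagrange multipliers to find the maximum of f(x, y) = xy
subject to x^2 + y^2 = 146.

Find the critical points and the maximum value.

Lagrange conditions: y = 2*lambda*x and x = 2*lambda*y
If x = 0 then y = 0, violating the constraint, so x, y != 0.
Dividing: y/x = x/y => x^2 = y^2 => y = x or y = -x
Constraint: 2x^2 = 146 => x^2 = 73 => x = +/-sqrt(73)
Critical points: (sqrt(73), sqrt(73)), (-sqrt(73), -sqrt(73)), (sqrt(73), -sqrt(73)), (-sqrt(73), sqrt(73))
  y = x:  xy = x^2 = 73  at (sqrt(73), sqrt(73)) and (-sqrt(73), -sqrt(73))
  y = -x: xy = -x^2 = -73 at (sqrt(73), -sqrt(73)) and (-sqrt(73), sqrt(73))
Maximum xy = 73 at (sqrt(73), sqrt(73)) and (-sqrt(73), -sqrt(73))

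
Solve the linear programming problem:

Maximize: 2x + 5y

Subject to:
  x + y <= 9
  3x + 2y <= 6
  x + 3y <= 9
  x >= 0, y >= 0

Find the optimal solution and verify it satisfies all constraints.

Feasible vertices: (0, 0), (0, 3), (2, 0)
Objective 2x + 5y at each vertex:
  (0, 0): 0
  (0, 3): 15
  (2, 0): 4
Maximum is 15 at (0, 3).
Verify constraints at (x, y) = (0, 3):
  1*0 + 1*3 = 3 <= 9
  3*0 + 2*3 = 6 <= 6 (active)
  1*0 + 3*3 = 9 <= 9 (active)
  x = 0 >= 0, y = 3 >= 0. All constraints satisfied.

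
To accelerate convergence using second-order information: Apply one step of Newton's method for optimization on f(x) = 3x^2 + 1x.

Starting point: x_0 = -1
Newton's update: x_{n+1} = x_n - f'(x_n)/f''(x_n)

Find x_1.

f(x) = 3x^2 + 1x
f'(x) = 6x + (1), f''(x) = 6
Newton step: x_1 = x_0 - f'(x_0)/f''(x_0)
f'(-1) = -5
x_1 = -1 - -5/6 = -1/6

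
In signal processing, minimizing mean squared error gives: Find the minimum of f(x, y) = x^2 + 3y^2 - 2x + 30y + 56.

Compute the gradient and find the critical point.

f(x,y) = x^2 + 3y^2 - 2x + 30y + 56
df/dx = 2x + (-2) = 0  =>  x = 1
df/dy = 6y + (30) = 0  =>  y = -5
f(1, -5) = 1*(1)^2 + 3*(-5)^2 + -2*(1) + 30*(-5) + 56 = -20
Hessian is diagonal with entries 2, 6 > 0, so this is a minimum.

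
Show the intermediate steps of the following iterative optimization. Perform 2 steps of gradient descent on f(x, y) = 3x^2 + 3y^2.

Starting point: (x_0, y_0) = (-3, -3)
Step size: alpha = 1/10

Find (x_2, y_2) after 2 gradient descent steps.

f(x,y) = 3x^2 + 3y^2
grad_x = 6x + 0y, grad_y = 6y + 0x
Step 1: grad = (-18, -18), (-6/5, -6/5)
Step 2: grad = (-36/5, -36/5), (-12/25, -12/25)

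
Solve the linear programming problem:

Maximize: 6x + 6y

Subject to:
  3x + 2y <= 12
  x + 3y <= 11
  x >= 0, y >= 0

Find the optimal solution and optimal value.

Feasible vertices: (0, 0), (0, 11/3), (2, 3), (4, 0)
Objective 6x + 6y at each:
  (0, 0): 0
  (0, 11/3): 22
  (2, 3): 30
  (4, 0): 24
Maximum is 30 at (2, 3).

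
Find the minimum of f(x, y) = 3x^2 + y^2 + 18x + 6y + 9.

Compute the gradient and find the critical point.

f(x,y) = 3x^2 + y^2 + 18x + 6y + 9
df/dx = 6x + (18) = 0  =>  x = -3
df/dy = 2y + (6) = 0  =>  y = -3
f(-3, -3) = 3*(-3)^2 + 1*(-3)^2 + 18*(-3) + 6*(-3) + 9 = -27
Hessian is diagonal with entries 6, 2 > 0, so this is a minimum.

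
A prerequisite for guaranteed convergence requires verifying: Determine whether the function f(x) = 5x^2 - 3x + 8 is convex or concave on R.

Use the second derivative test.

f(x) = 5x^2 - 3x + 8
f'(x) = 10x - 3
f''(x) = 10
Since f''(x) = 10 > 0 for all x, f is convex on R.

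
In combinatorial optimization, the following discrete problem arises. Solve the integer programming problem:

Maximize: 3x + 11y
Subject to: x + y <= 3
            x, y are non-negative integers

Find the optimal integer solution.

Objective: 3x + 11y, constraint: x + y <= 3
Coefficient of y is 11 > coefficient of x is 3, so allocate the entire budget to y.
Optimal: x = 0, y = 3, value = 33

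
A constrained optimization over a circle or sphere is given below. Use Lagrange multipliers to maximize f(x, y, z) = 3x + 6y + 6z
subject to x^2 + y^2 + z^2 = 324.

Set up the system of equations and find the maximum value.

Lagrange conditions: 3 = 2*lambda*x, 6 = 2*lambda*y, 6 = 2*lambda*z
So x:3 = y:6 = z:6, i.e. x = 3t, y = 6t, z = 6t
Constraint: t^2*(3^2 + 6^2 + 6^2) = 324
  t^2 * 81 = 324  =>  t = sqrt(4)
Maximum = 3*3t + 6*6t + 6*6t = 81*sqrt(4) = 162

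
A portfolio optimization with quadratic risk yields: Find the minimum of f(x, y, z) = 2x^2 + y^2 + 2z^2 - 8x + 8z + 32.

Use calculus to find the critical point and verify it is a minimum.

f(x,y,z) = 2x^2 + y^2 + 2z^2 - 8x + 8z + 32
df/dx = 4x + (-8) = 0 => x = 2
df/dy = 2y + (0) = 0 => y = 0
df/dz = 4z + (8) = 0 => z = -2
f(2,0,-2) = 2*(2)^2 + 1*(0)^2 + 2*(-2)^2 + -8*(2) + 8*(-2) + 32 = 16
Hessian is diagonal with entries 4, 2, 4 > 0, confirmed minimum.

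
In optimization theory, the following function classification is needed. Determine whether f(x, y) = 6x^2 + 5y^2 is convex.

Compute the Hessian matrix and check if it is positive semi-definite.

f(x,y) = 6x^2 + 5y^2
Hessian H = [[12, 0], [0, 10]]
trace(H) = 22, det(H) = 120
Eigenvalues: (22 +/- sqrt(4)) / 2 = 12, 10
Since both eigenvalues > 0, f is convex.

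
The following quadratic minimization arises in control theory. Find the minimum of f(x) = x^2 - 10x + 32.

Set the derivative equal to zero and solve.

f(x) = x^2 - 10x + 32
f'(x) = 2x + (-10) = 0
x = 10/2 = 5
f(5) = 7
Since f''(x) = 2 > 0, this is a minimum.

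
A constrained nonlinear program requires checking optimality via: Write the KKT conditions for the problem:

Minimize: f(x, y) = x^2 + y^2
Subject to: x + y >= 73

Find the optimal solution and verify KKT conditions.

KKT conditions for min x^2 + y^2 s.t. x + y >= 73:
Stationarity: 2x = mu, 2y = mu
So x = y = mu/2.
Complementary slackness: mu*(x + y - 73) = 0
Primal feasibility: x + y >= 73; dual feasibility: mu >= 0
If mu = 0 then x = y = 0, but 0 + 0 < 73 is infeasible, so the constraint is active.
Constraint active: x + y = 2*(mu/2) = 73 => mu = 73
x = y = 73/2, f = 5329/2
Verify: stationarity 2*(73/2) = 73 = mu; primal 73/2 + 73/2 = 73 >= 73; dual mu = 73 >= 0; complementary slackness 73*(73 - 73) = 0. All KKT conditions hold.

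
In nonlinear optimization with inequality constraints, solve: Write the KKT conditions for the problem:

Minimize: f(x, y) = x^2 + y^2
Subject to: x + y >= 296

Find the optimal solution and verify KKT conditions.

KKT conditions for min x^2 + y^2 s.t. x + y >= 296:
Stationarity: 2x = mu, 2y = mu
So x = y = mu/2.
Complementary slackness: mu*(x + y - 296) = 0
Primal feasibility: x + y >= 296; dual feasibility: mu >= 0
If mu = 0 then x = y = 0, but 0 + 0 < 296 is infeasible, so the constraint is active.
Constraint active: x + y = 2*(mu/2) = 296 => mu = 296
x = y = 148, f = 43808
Verify: stationarity 2*148 = 296 = mu; primal 148 + 148 = 296 >= 296; dual mu = 296 >= 0; complementary slackness 296*(296 - 296) = 0. All KKT conditions hold.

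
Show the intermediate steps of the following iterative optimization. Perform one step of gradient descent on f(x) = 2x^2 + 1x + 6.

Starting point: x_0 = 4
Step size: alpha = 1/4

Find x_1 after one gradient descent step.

f(x) = 2x^2 + 1x + 6
f'(x) = 4x + 1
f'(4) = 4*4 + (1) = 17
x_1 = x_0 - alpha * f'(x_0) = 4 - 1/4 * 17 = -1/4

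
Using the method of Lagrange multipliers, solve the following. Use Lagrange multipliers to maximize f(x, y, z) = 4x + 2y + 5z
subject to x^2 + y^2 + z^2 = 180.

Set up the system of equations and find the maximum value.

Lagrange conditions: 4 = 2*lambda*x, 2 = 2*lambda*y, 5 = 2*lambda*z
So x:4 = y:2 = z:5, i.e. x = 4t, y = 2t, z = 5t
Constraint: t^2*(4^2 + 2^2 + 5^2) = 180
  t^2 * 45 = 180  =>  t = sqrt(4)
Maximum = 4*4t + 2*2t + 5*5t = 45*sqrt(4) = 90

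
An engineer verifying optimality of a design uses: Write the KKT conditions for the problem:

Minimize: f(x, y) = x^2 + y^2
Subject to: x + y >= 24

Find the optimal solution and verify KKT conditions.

KKT conditions for min x^2 + y^2 s.t. x + y >= 24:
Stationarity: 2x = mu, 2y = mu
So x = y = mu/2.
Complementary slackness: mu*(x + y - 24) = 0
Primal feasibility: x + y >= 24; dual feasibility: mu >= 0
If mu = 0 then x = y = 0, but 0 + 0 < 24 is infeasible, so the constraint is active.
Constraint active: x + y = 2*(mu/2) = 24 => mu = 24
x = y = 12, f = 288
Verify: stationarity 2*12 = 24 = mu; primal 12 + 12 = 24 >= 24; dual mu = 24 >= 0; complementary slackness 24*(24 - 24) = 0. All KKT conditions hold.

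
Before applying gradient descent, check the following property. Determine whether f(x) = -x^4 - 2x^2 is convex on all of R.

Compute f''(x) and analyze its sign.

f(x) = -x^4 - 2x^2
f'(x) = -4x^3 + -4x
f''(x) = -12x^2 + -4
f''(x) = -12x^2 + -4 <= -4 < 0 for all x
Therefore, f is concave on R.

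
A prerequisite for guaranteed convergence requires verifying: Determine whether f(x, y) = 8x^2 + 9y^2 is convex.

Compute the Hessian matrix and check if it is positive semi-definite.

f(x,y) = 8x^2 + 9y^2
Hessian H = [[16, 0], [0, 18]]
trace(H) = 34, det(H) = 288
Eigenvalues: (34 +/- sqrt(4)) / 2 = 18, 16
Since both eigenvalues > 0, f is convex.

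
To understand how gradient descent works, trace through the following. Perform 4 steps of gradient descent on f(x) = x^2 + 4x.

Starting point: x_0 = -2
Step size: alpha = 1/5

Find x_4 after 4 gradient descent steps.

f(x) = x^2 + 4x, f'(x) = 2x + (4)
Step 1: f'(-2) = 0, x_1 = -2 - 1/5 * 0 = -2
Step 2: f'(-2) = 0, x_2 = -2 - 1/5 * 0 = -2
Step 3: f'(-2) = 0, x_3 = -2 - 1/5 * 0 = -2
Step 4: f'(-2) = 0, x_4 = -2 - 1/5 * 0 = -2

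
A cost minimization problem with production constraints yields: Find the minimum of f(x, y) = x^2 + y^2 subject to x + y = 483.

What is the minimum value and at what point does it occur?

Substitute y = 483 - x into f(x,y) = x^2 + y^2:
g(x) = x^2 + (483 - x)^2 = 2x^2 - 966x + 233289
g'(x) = 4x - 966 = 0  =>  x = 483/2
y = 483 - 483/2 = 483/2
Minimum value = (483/2)^2 + (483/2)^2 = 233289/2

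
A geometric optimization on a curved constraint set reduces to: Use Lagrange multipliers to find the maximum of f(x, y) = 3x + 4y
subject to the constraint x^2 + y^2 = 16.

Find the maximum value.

Set up Lagrange conditions: grad f = lambda * grad g
  3 = 2*lambda*x
  4 = 2*lambda*y
From these: x/y = 3/4, so x = 3t, y = 4t for some t.
Substitute into constraint: (3t)^2 + (4t)^2 = 16
  t^2 * 25 = 16
  t = sqrt(16/25)
Maximum = 3*x + 4*y = (3^2 + 4^2)*t = 25 * sqrt(16/25) = 20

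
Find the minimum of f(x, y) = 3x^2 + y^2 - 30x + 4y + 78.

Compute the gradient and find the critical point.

f(x,y) = 3x^2 + y^2 - 30x + 4y + 78
df/dx = 6x + (-30) = 0  =>  x = 5
df/dy = 2y + (4) = 0  =>  y = -2
f(5, -2) = 3*(5)^2 + 1*(-2)^2 + -30*(5) + 4*(-2) + 78 = -1
Hessian is diagonal with entries 6, 2 > 0, so this is a minimum.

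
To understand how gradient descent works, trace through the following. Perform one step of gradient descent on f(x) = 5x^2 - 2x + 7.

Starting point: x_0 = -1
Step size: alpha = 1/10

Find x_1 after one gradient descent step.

f(x) = 5x^2 - 2x + 7
f'(x) = 10x - 2
f'(-1) = 10*-1 + (-2) = -12
x_1 = x_0 - alpha * f'(x_0) = -1 - 1/10 * -12 = 1/5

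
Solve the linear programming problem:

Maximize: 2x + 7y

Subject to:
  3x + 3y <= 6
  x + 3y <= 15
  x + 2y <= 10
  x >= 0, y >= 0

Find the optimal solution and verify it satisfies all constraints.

Feasible vertices: (0, 0), (0, 2), (2, 0)
Objective 2x + 7y at each vertex:
  (0, 0): 0
  (0, 2): 14
  (2, 0): 4
Maximum is 14 at (0, 2).
Verify constraints at (x, y) = (0, 2):
  3*0 + 3*2 = 6 <= 6 (active)
  1*0 + 3*2 = 6 <= 15
  1*0 + 2*2 = 4 <= 10
  x = 0 >= 0, y = 2 >= 0. All constraints satisfied.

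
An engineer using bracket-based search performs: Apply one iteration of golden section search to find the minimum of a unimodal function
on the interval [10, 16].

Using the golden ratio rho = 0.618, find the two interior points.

Golden section search on [10, 16].
Golden ratio rho = 0.618 (approx).
Interior points:
  x_1 = 10 + (1-0.618)*6 = 12.2920
  x_2 = 10 + 0.618*6 = 13.7080
Compare f(x_1) and f(x_2) to determine which subinterval to keep.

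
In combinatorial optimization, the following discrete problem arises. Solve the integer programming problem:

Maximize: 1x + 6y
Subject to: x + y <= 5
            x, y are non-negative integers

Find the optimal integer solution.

Objective: 1x + 6y, constraint: x + y <= 5
Coefficient of y is 6 > coefficient of x is 1, so allocate the entire budget to y.
Optimal: x = 0, y = 5, value = 30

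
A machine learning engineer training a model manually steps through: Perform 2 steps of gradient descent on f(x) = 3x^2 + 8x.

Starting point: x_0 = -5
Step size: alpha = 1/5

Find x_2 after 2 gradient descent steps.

f(x) = 3x^2 + 8x, f'(x) = 6x + (8)
Step 1: f'(-5) = -22, x_1 = -5 - 1/5 * -22 = -3/5
Step 2: f'(-3/5) = 22/5, x_2 = -3/5 - 1/5 * 22/5 = -37/25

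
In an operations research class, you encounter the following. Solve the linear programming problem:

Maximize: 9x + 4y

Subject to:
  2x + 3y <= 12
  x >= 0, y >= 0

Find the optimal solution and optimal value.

The feasible region has vertices at [(0, 0), (6, 0), (0, 4)].
Checking objective 9x + 4y at each vertex:
  (0, 0): 9*0 + 4*0 = 0
  (6, 0): 9*6 + 4*0 = 54
  (0, 4): 9*0 + 4*4 = 16
Maximum is 54 at (6, 0).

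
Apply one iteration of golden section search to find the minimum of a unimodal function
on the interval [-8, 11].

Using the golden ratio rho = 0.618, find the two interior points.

Golden section search on [-8, 11].
Golden ratio rho = 0.618 (approx).
Interior points:
  x_1 = -8 + (1-0.618)*19 = -0.7420
  x_2 = -8 + 0.618*19 = 3.7420
Compare f(x_1) and f(x_2) to determine which subinterval to keep.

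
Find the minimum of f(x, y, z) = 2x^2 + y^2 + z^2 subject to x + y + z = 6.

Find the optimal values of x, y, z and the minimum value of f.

Using Lagrange multipliers on f = 2x^2 + y^2 + z^2 with constraint x + y + z = 6:
Conditions: 2*2*x = lambda, 2*1*y = lambda, 2*1*z = lambda
So x = lambda/4, y = lambda/2, z = lambda/2
Substituting into constraint: lambda * (5/4) = 6
lambda = 24/5
x = 6/5, y = 12/5, z = 12/5
Minimum value = 72/5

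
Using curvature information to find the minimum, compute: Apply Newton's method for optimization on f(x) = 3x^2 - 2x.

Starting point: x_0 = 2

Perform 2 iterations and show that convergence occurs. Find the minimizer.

f(x) = 3x^2 - 2x, f'(x) = 6x + (-2), f''(x) = 6
Step 1: f'(2) = 10, x_1 = 2 - 10/6 = 1/3
Step 2: f'(1/3) = 0, x_2 = 1/3 (converged)
Newton's method converges in 1 step for quadratics.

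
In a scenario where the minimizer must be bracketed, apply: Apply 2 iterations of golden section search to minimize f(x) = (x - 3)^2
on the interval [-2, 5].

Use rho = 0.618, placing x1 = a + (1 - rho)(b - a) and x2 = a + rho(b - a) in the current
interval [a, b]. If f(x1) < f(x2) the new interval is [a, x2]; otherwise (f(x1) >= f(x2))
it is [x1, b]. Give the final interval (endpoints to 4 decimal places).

Golden section search for min of f(x) = (x - 3)^2 on [-2, 5].
Each step: x1 = a + (1 - rho)(b - a), x2 = a + rho(b - a); if f(x1) < f(x2) keep [a, x2], otherwise keep [x1, b].
Step 1: [-2.0000, 5.0000], x1=0.6740 (f=5.4103), x2=2.3260 (f=0.4543); f(x1) > f(x2) => keep [0.6740, 5.0000]
Step 2: [0.6740, 5.0000], x1=2.3265 (f=0.4536), x2=3.3475 (f=0.1207); f(x1) > f(x2) => keep [2.3265, 5.0000]
Final interval: [2.3265, 5.0000]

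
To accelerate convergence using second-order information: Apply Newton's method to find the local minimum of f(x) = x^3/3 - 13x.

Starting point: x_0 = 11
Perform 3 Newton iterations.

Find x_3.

f(x) = x^3/3 - 13x
f'(x) = x^2 - 13, f''(x) = 2x
Newton update: x_{n+1} = x_n - (x_n^2 - 13)/(2*x_n)
Step 1: x_0 = 11, f'=108, f''=22, x_1 = 67/11
Step 2: x_1 = 67/11, f'=2916/121, f''=134/11, x_2 = 3031/737
Step 3: x_2 = 3031/737, f'=2125764/543169, f''=6062/737, x_3 = 8124079/2233847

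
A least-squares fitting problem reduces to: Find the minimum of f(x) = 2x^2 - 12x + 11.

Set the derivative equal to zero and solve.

f(x) = 2x^2 - 12x + 11
f'(x) = 4x + (-12) = 0
x = 12/4 = 3
f(3) = -7
Since f''(x) = 4 > 0, this is a minimum.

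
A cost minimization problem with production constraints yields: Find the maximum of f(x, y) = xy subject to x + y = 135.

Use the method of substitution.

Substitute y = 135 - x into f(x,y) = xy:
g(x) = x(135 - x) = 135x - x^2
g'(x) = 135 - 2x = 0  =>  x = 135/2
y = 135 - 135/2 = 135/2
Maximum value = (135/2) * (135/2) = 18225/4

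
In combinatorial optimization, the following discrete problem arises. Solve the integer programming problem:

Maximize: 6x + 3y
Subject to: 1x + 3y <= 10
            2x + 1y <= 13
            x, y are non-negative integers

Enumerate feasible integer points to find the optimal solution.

Constraint 1: 1x + 3y <= 10
Constraint 2: 2x + 1y <= 13
Feasible x range (need y >= 0): 0 <= x <= min(10/1, 13/2) => x in {0, ..., 6}.
Enumerate feasible integer points row by row (the coefficient of y is 3 > 0, so for each x the largest feasible y gives the best value):
  x = 0: y <= min((10 - 1*0)/3, (13 - 2*0)/1) => y in {0, ..., 3}; best 6*0 + 3*3 = 9
  x = 1: y <= min((10 - 1*1)/3, (13 - 2*1)/1) => y in {0, ..., 3}; best 6*1 + 3*3 = 15
  x = 2: y <= min((10 - 1*2)/3, (13 - 2*2)/1) => y in {0, ..., 2}; best 6*2 + 3*2 = 18
  x = 3: y <= min((10 - 1*3)/3, (13 - 2*3)/1) => y in {0, ..., 2}; best 6*3 + 3*2 = 24
  x = 4: y <= min((10 - 1*4)/3, (13 - 2*4)/1) => y in {0, ..., 2}; best 6*4 + 3*2 = 30
  x = 5: y <= min((10 - 1*5)/3, (13 - 2*5)/1) => y in {0, ..., 1}; best 6*5 + 3*1 = 33
  x = 6: y <= min((10 - 1*6)/3, (13 - 2*6)/1) => y in {0, ..., 1}; best 6*6 + 3*1 = 39
The maximum 6x + 3y = 39 is achieved at x = 6, y = 1.
Check: 1*6 + 3*1 = 9 <= 10 and 2*6 + 1*1 = 13 <= 13.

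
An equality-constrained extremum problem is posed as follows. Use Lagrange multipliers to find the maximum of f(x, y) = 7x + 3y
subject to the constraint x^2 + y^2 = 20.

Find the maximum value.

Set up Lagrange conditions: grad f = lambda * grad g
  7 = 2*lambda*x
  3 = 2*lambda*y
From these: x/y = 7/3, so x = 7t, y = 3t for some t.
Substitute into constraint: (7t)^2 + (3t)^2 = 20
  t^2 * 58 = 20
  t = sqrt(20/58)
Maximum = 7*x + 3*y = (7^2 + 3^2)*t = 58 * sqrt(20/58) = sqrt(1160)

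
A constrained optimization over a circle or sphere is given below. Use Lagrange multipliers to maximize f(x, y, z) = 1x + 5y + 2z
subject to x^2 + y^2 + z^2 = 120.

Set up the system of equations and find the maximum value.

Lagrange conditions: 1 = 2*lambda*x, 5 = 2*lambda*y, 2 = 2*lambda*z
So x:1 = y:5 = z:2, i.e. x = 1t, y = 5t, z = 2t
Constraint: t^2*(1^2 + 5^2 + 2^2) = 120
  t^2 * 30 = 120  =>  t = sqrt(4)
Maximum = 1*1t + 5*5t + 2*2t = 30*sqrt(4) = 60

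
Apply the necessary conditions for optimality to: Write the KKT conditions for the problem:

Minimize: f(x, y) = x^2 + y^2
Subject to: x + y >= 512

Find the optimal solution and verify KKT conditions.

KKT conditions for min x^2 + y^2 s.t. x + y >= 512:
Stationarity: 2x = mu, 2y = mu
So x = y = mu/2.
Complementary slackness: mu*(x + y - 512) = 0
Primal feasibility: x + y >= 512; dual feasibility: mu >= 0
If mu = 0 then x = y = 0, but 0 + 0 < 512 is infeasible, so the constraint is active.
Constraint active: x + y = 2*(mu/2) = 512 => mu = 512
x = y = 256, f = 131072
Verify: stationarity 2*256 = 512 = mu; primal 256 + 256 = 512 >= 512; dual mu = 512 >= 0; complementary slackness 512*(512 - 512) = 0. All KKT conditions hold.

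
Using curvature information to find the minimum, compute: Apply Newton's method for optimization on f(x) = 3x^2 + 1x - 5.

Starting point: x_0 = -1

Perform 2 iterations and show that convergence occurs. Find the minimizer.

f(x) = 3x^2 + 1x - 5, f'(x) = 6x + (1), f''(x) = 6
Step 1: f'(-1) = -5, x_1 = -1 - -5/6 = -1/6
Step 2: f'(-1/6) = 0, x_2 = -1/6 (converged)
Newton's method converges in 1 step for quadratics.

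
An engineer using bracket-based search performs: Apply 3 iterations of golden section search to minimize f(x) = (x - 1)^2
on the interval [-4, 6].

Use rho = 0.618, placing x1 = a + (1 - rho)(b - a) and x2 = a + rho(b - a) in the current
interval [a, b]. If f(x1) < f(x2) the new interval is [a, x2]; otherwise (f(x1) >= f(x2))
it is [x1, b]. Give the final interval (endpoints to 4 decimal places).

Golden section search for min of f(x) = (x - 1)^2 on [-4, 6].
Each step: x1 = a + (1 - rho)(b - a), x2 = a + rho(b - a); if f(x1) < f(x2) keep [a, x2], otherwise keep [x1, b].
Step 1: [-4.0000, 6.0000], x1=-0.1800 (f=1.3924), x2=2.1800 (f=1.3924); f(x1) = f(x2) (tie, not '<') => keep [-0.1800, 6.0000]
Step 2: [-0.1800, 6.0000], x1=2.1808 (f=1.3942), x2=3.6392 (f=6.9656); f(x1) < f(x2) => keep [-0.1800, 3.6392]
Step 3: [-0.1800, 3.6392], x1=1.2789 (f=0.0778), x2=2.1803 (f=1.3931); f(x1) < f(x2) => keep [-0.1800, 2.1803]
Final interval: [-0.1800, 2.1803]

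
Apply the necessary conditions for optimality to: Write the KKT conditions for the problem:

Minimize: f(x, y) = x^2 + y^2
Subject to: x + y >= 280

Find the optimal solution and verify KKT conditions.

KKT conditions for min x^2 + y^2 s.t. x + y >= 280:
Stationarity: 2x = mu, 2y = mu
So x = y = mu/2.
Complementary slackness: mu*(x + y - 280) = 0
Primal feasibility: x + y >= 280; dual feasibility: mu >= 0
If mu = 0 then x = y = 0, but 0 + 0 < 280 is infeasible, so the constraint is active.
Constraint active: x + y = 2*(mu/2) = 280 => mu = 280
x = y = 140, f = 39200
Verify: stationarity 2*140 = 280 = mu; primal 140 + 140 = 280 >= 280; dual mu = 280 >= 0; complementary slackness 280*(280 - 280) = 0. All KKT conditions hold.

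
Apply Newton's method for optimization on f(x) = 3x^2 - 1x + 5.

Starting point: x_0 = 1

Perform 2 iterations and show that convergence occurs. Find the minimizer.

f(x) = 3x^2 - 1x + 5, f'(x) = 6x + (-1), f''(x) = 6
Step 1: f'(1) = 5, x_1 = 1 - 5/6 = 1/6
Step 2: f'(1/6) = 0, x_2 = 1/6 (converged)
Newton's method converges in 1 step for quadratics.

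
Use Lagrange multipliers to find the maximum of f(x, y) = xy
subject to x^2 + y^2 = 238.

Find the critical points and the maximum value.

Lagrange conditions: y = 2*lambda*x and x = 2*lambda*y
If x = 0 then y = 0, violating the constraint, so x, y != 0.
Dividing: y/x = x/y => x^2 = y^2 => y = x or y = -x
Constraint: 2x^2 = 238 => x^2 = 119 => x = +/-sqrt(119)
Critical points: (sqrt(119), sqrt(119)), (-sqrt(119), -sqrt(119)), (sqrt(119), -sqrt(119)), (-sqrt(119), sqrt(119))
  y = x:  xy = x^2 = 119  at (sqrt(119), sqrt(119)) and (-sqrt(119), -sqrt(119))
  y = -x: xy = -x^2 = -119 at (sqrt(119), -sqrt(119)) and (-sqrt(119), sqrt(119))
Maximum xy = 119 at (sqrt(119), sqrt(119)) and (-sqrt(119), -sqrt(119))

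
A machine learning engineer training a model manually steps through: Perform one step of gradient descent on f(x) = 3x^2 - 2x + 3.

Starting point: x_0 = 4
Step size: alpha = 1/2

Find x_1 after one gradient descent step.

f(x) = 3x^2 - 2x + 3
f'(x) = 6x - 2
f'(4) = 6*4 + (-2) = 22
x_1 = x_0 - alpha * f'(x_0) = 4 - 1/2 * 22 = -7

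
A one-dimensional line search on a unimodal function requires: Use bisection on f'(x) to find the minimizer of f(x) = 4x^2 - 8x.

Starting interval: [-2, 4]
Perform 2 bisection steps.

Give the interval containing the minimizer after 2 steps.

Finding critical point of f(x) = 4x^2 - 8x using bisection on f'(x) = 8x + -8.
f'(x) = 0 when x = 1.
Starting interval: [-2, 4]
Step 1: mid = 1, f'(mid) = 0, new interval = [1, 1]
Step 2: mid = 1, f'(mid) = 0, new interval = [1, 1]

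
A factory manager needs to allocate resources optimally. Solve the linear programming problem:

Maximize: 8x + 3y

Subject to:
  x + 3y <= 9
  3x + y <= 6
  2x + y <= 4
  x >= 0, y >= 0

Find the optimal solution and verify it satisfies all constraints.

Feasible vertices: (0, 0), (0, 3), (3/5, 14/5), (2, 0)
Objective 8x + 3y at each vertex:
  (0, 0): 0
  (0, 3): 9
  (3/5, 14/5): 66/5
  (2, 0): 16
Maximum is 16 at (2, 0).
Verify constraints at (x, y) = (2, 0):
  1*2 + 3*0 = 2 <= 9
  3*2 + 1*0 = 6 <= 6 (active)
  2*2 + 1*0 = 4 <= 4 (active)
  x = 2 >= 0, y = 0 >= 0. All constraints satisfied.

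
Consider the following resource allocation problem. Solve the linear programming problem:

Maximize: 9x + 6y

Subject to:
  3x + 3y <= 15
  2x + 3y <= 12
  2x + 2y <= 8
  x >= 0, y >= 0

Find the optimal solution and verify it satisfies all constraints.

Feasible vertices: (0, 0), (0, 4), (4, 0)
Objective 9x + 6y at each vertex:
  (0, 0): 0
  (0, 4): 24
  (4, 0): 36
Maximum is 36 at (4, 0).
Verify constraints at (x, y) = (4, 0):
  3*4 + 3*0 = 12 <= 15
  2*4 + 3*0 = 8 <= 12
  2*4 + 2*0 = 8 <= 8 (active)
  x = 4 >= 0, y = 0 >= 0. All constraints satisfied.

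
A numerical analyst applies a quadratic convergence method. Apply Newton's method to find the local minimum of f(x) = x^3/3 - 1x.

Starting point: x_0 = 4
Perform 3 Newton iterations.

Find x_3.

f(x) = x^3/3 - 1x
f'(x) = x^2 - 1, f''(x) = 2x
Newton update: x_{n+1} = x_n - (x_n^2 - 1)/(2*x_n)
Step 1: x_0 = 4, f'=15, f''=8, x_1 = 17/8
Step 2: x_1 = 17/8, f'=225/64, f''=17/4, x_2 = 353/272
Step 3: x_2 = 353/272, f'=50625/73984, f''=353/136, x_3 = 198593/192032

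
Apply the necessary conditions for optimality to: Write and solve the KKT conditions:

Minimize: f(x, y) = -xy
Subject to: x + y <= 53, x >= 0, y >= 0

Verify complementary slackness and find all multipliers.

Problem: min -xy s.t. x + y <= 53 (multiplier lambda), x >= 0 (mu_x), y >= 0 (mu_y)
KKT stationarity: -y + lambda - mu_x = 0, -x + lambda - mu_y = 0, with lambda, mu_x, mu_y >= 0
Complementary slackness: lambda*(x + y - 53) = 0, mu_x*x = 0, mu_y*y = 0
If lambda = 0: y = -mu_x <= 0 and x = -mu_y <= 0 force x = y = 0 with f = 0; but x = y = 53/2 is feasible with f = -2809/4 < 0, so this is not the minimum. Hence lambda > 0 and x + y = 53.
Try x > 0, y > 0 (so mu_x = mu_y = 0): y = lambda, x = lambda => x = y = lambda
x + y = 53 => 2*lambda = 53 => lambda = 53/2
x* = y* = 53/2 > 0, consistent with mu_x = mu_y = 0.
(Any feasible point with x = 0 or y = 0 has f = 0 > -2809/4, so the minimum is not on those boundaries.)
min(-xy) = -2809/4 (i.e. max xy = 2809/4)
Multipliers: lambda = 53/2, mu_x = 0, mu_y = 0
Complementary slackness: lambda*(x + y - 53) = 53/2*(53/2 + 53/2 - 53) = 0, mu_x*x = 0*53/2 = 0, mu_y*y = 0*53/2 = 0. Satisfied.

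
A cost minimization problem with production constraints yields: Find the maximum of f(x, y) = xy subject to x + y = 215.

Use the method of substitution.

Substitute y = 215 - x into f(x,y) = xy:
g(x) = x(215 - x) = 215x - x^2
g'(x) = 215 - 2x = 0  =>  x = 215/2
y = 215 - 215/2 = 215/2
Maximum value = (215/2) * (215/2) = 46225/4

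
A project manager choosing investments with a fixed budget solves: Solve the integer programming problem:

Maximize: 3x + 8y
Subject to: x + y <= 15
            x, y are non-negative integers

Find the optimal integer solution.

Objective: 3x + 8y, constraint: x + y <= 15
Coefficient of y is 8 > coefficient of x is 3, so allocate the entire budget to y.
Optimal: x = 0, y = 15, value = 120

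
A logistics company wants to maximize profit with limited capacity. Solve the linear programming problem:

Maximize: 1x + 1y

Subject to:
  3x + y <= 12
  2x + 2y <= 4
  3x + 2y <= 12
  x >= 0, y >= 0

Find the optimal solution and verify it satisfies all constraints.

Feasible vertices: (0, 0), (0, 2), (2, 0)
Objective 1x + 1y at each vertex:
  (0, 0): 0
  (0, 2): 2
  (2, 0): 2
Maximum is 2 at (0, 2).
Verify constraints at (x, y) = (0, 2):
  3*0 + 1*2 = 2 <= 12
  2*0 + 2*2 = 4 <= 4 (active)
  3*0 + 2*2 = 4 <= 12
  x = 0 >= 0, y = 2 >= 0. All constraints satisfied.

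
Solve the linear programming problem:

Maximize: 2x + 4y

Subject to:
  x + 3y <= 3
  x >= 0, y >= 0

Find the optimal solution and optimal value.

The feasible region has vertices at [(0, 0), (3, 0), (0, 1)].
Checking objective 2x + 4y at each vertex:
  (0, 0): 2*0 + 4*0 = 0
  (3, 0): 2*3 + 4*0 = 6
  (0, 1): 2*0 + 4*1 = 4
Maximum is 6 at (3, 0).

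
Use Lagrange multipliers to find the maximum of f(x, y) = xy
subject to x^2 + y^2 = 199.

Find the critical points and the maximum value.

Lagrange conditions: y = 2*lambda*x and x = 2*lambda*y
If x = 0 then y = 0, violating the constraint, so x, y != 0.
Dividing: y/x = x/y => x^2 = y^2 => y = x or y = -x
Constraint: 2x^2 = 199 => x^2 = 199/2 => x = +/-sqrt(199/2)
Critical points: (sqrt(199/2), sqrt(199/2)), (-sqrt(199/2), -sqrt(199/2)), (sqrt(199/2), -sqrt(199/2)), (-sqrt(199/2), sqrt(199/2))
  y = x:  xy = x^2 = 199/2  at (sqrt(199/2), sqrt(199/2)) and (-sqrt(199/2), -sqrt(199/2))
  y = -x: xy = -x^2 = -199/2 at (sqrt(199/2), -sqrt(199/2)) and (-sqrt(199/2), sqrt(199/2))
Maximum xy = 199/2 at (sqrt(199/2), sqrt(199/2)) and (-sqrt(199/2), -sqrt(199/2))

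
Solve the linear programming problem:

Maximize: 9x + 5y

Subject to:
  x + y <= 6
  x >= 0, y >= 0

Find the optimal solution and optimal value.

The feasible region has vertices at [(0, 0), (6, 0), (0, 6)].
Checking objective 9x + 5y at each vertex:
  (0, 0): 9*0 + 5*0 = 0
  (6, 0): 9*6 + 5*0 = 54
  (0, 6): 9*0 + 5*6 = 30
Maximum is 54 at (6, 0).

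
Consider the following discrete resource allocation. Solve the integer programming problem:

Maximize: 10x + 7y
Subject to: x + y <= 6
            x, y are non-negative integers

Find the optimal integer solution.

Objective: 10x + 7y, constraint: x + y <= 6
Coefficient of x is 10 >= coefficient of y is 7, so allocate the entire budget to x.
Optimal: x = 6, y = 0, value = 60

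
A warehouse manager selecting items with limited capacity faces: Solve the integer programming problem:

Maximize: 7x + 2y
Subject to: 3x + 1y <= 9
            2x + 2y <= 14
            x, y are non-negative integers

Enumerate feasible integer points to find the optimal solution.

Constraint 1: 3x + 1y <= 9
Constraint 2: 2x + 2y <= 14
Feasible x range (need y >= 0): 0 <= x <= min(9/3, 14/2) => x in {0, ..., 3}.
Enumerate feasible integer points row by row (the coefficient of y is 2 > 0, so for each x the largest feasible y gives the best value):
  x = 0: y <= min((9 - 3*0)/1, (14 - 2*0)/2) => y in {0, ..., 7}; best 7*0 + 2*7 = 14
  x = 1: y <= min((9 - 3*1)/1, (14 - 2*1)/2) => y in {0, ..., 6}; best 7*1 + 2*6 = 19
  x = 2: y <= min((9 - 3*2)/1, (14 - 2*2)/2) => y in {0, ..., 3}; best 7*2 + 2*3 = 20
  x = 3: y <= min((9 - 3*3)/1, (14 - 2*3)/2) => y in {0}; best 7*3 + 2*0 = 21
The maximum 7x + 2y = 21 is achieved at x = 3, y = 0.
Check: 3*3 + 1*0 = 9 <= 9 and 2*3 + 2*0 = 6 <= 14.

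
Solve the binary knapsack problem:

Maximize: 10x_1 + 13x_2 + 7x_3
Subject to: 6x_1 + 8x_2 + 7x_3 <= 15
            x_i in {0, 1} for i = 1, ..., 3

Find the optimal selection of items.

Items: item 1 (v=10, w=6), item 2 (v=13, w=8), item 3 (v=7, w=7)
Capacity: 15
Checking all 8 subsets (w = total weight, v = total value):
  {}: w = 0, v = 0
  {1}: w = 6, v = 10
  {2}: w = 8, v = 13
  {3}: w = 7, v = 7
  {1, 2}: w = 14, v = 23
  {1, 3}: w = 13, v = 17
  {2, 3}: w = 15, v = 20
  {1, 2, 3}: w = 21 > 15, infeasible
Best feasible subset: items [1, 2]
Total weight: 14 <= 15, total value: 23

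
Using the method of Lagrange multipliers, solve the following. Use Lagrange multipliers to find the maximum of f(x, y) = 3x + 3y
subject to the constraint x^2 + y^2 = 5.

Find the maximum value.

Set up Lagrange conditions: grad f = lambda * grad g
  3 = 2*lambda*x
  3 = 2*lambda*y
From these: x/y = 3/3, so x = 3t, y = 3t for some t.
Substitute into constraint: (3t)^2 + (3t)^2 = 5
  t^2 * 18 = 5
  t = sqrt(5/18)
Maximum = 3*x + 3*y = (3^2 + 3^2)*t = 18 * sqrt(5/18) = sqrt(90)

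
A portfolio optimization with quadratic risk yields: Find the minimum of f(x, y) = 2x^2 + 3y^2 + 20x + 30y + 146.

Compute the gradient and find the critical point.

f(x,y) = 2x^2 + 3y^2 + 20x + 30y + 146
df/dx = 4x + (20) = 0  =>  x = -5
df/dy = 6y + (30) = 0  =>  y = -5
f(-5, -5) = 2*(-5)^2 + 3*(-5)^2 + 20*(-5) + 30*(-5) + 146 = 21
Hessian is diagonal with entries 4, 6 > 0, so this is a minimum.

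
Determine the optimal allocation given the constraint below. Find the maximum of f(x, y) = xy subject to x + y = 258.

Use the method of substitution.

Substitute y = 258 - x into f(x,y) = xy:
g(x) = x(258 - x) = 258x - x^2
g'(x) = 258 - 2x = 0  =>  x = 129
y = 258 - 129 = 129
Maximum value = 129 * 129 = 16641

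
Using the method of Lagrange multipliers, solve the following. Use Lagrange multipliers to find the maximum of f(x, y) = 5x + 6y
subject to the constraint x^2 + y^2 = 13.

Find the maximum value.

Set up Lagrange conditions: grad f = lambda * grad g
  5 = 2*lambda*x
  6 = 2*lambda*y
From these: x/y = 5/6, so x = 5t, y = 6t for some t.
Substitute into constraint: (5t)^2 + (6t)^2 = 13
  t^2 * 61 = 13
  t = sqrt(13/61)
Maximum = 5*x + 6*y = (5^2 + 6^2)*t = 61 * sqrt(13/61) = sqrt(793)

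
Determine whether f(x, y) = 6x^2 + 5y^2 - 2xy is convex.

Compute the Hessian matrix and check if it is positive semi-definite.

f(x,y) = 6x^2 + 5y^2 - 2xy
Hessian H = [[12, -2], [-2, 10]]
trace(H) = 22, det(H) = 116
Eigenvalues: (22 +/- sqrt(20)) / 2 = 13.24, 8.764
Since both eigenvalues > 0, f is convex.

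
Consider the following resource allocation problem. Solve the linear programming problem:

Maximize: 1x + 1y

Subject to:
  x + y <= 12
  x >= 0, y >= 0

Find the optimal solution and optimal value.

The feasible region has vertices at [(0, 0), (12, 0), (0, 12)].
Checking objective 1x + 1y at each vertex:
  (0, 0): 1*0 + 1*0 = 0
  (12, 0): 1*12 + 1*0 = 12
  (0, 12): 1*0 + 1*12 = 12
Maximum is 12 at (12, 0).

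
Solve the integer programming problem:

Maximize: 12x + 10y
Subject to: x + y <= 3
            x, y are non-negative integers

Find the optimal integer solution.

Objective: 12x + 10y, constraint: x + y <= 3
Coefficient of x is 12 >= coefficient of y is 10, so allocate the entire budget to x.
Optimal: x = 3, y = 0, value = 36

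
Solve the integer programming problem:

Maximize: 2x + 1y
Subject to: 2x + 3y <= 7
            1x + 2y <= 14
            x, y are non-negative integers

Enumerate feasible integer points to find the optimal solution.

Constraint 1: 2x + 3y <= 7
Constraint 2: 1x + 2y <= 14
Feasible x range (need y >= 0): 0 <= x <= min(7/2, 14/1) => x in {0, ..., 3}.
Enumerate feasible integer points row by row (the coefficient of y is 1 > 0, so for each x the largest feasible y gives the best value):
  x = 0: y <= min((7 - 2*0)/3, (14 - 1*0)/2) => y in {0, ..., 2}; best 2*0 + 1*2 = 2
  x = 1: y <= min((7 - 2*1)/3, (14 - 1*1)/2) => y in {0, ..., 1}; best 2*1 + 1*1 = 3
  x = 2: y <= min((7 - 2*2)/3, (14 - 1*2)/2) => y in {0, ..., 1}; best 2*2 + 1*1 = 5
  x = 3: y <= min((7 - 2*3)/3, (14 - 1*3)/2) => y in {0}; best 2*3 + 1*0 = 6
The maximum 2x + 1y = 6 is achieved at x = 3, y = 0.
Check: 2*3 + 3*0 = 6 <= 7 and 1*3 + 2*0 = 3 <= 14.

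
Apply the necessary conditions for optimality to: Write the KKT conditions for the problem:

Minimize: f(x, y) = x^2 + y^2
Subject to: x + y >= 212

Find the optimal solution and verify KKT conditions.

KKT conditions for min x^2 + y^2 s.t. x + y >= 212:
Stationarity: 2x = mu, 2y = mu
So x = y = mu/2.
Complementary slackness: mu*(x + y - 212) = 0
Primal feasibility: x + y >= 212; dual feasibility: mu >= 0
If mu = 0 then x = y = 0, but 0 + 0 < 212 is infeasible, so the constraint is active.
Constraint active: x + y = 2*(mu/2) = 212 => mu = 212
x = y = 106, f = 22472
Verify: stationarity 2*106 = 212 = mu; primal 106 + 106 = 212 >= 212; dual mu = 212 >= 0; complementary slackness 212*(212 - 212) = 0. All KKT conditions hold.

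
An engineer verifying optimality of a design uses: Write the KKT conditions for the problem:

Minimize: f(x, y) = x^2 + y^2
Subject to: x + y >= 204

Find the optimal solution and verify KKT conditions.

KKT conditions for min x^2 + y^2 s.t. x + y >= 204:
Stationarity: 2x = mu, 2y = mu
So x = y = mu/2.
Complementary slackness: mu*(x + y - 204) = 0
Primal feasibility: x + y >= 204; dual feasibility: mu >= 0
If mu = 0 then x = y = 0, but 0 + 0 < 204 is infeasible, so the constraint is active.
Constraint active: x + y = 2*(mu/2) = 204 => mu = 204
x = y = 102, f = 20808
Verify: stationarity 2*102 = 204 = mu; primal 102 + 102 = 204 >= 204; dual mu = 204 >= 0; complementary slackness 204*(204 - 204) = 0. All KKT conditions hold.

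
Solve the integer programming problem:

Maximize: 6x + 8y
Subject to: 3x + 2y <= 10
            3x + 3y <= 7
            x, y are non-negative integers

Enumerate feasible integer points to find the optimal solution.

Constraint 1: 3x + 2y <= 10
Constraint 2: 3x + 3y <= 7
Feasible x range (need y >= 0): 0 <= x <= min(10/3, 7/3) => x in {0, ..., 2}.
Enumerate feasible integer points row by row (the coefficient of y is 8 > 0, so for each x the largest feasible y gives the best value):
  x = 0: y <= min((10 - 3*0)/2, (7 - 3*0)/3) => y in {0, ..., 2}; best 6*0 + 8*2 = 16
  x = 1: y <= min((10 - 3*1)/2, (7 - 3*1)/3) => y in {0, ..., 1}; best 6*1 + 8*1 = 14
  x = 2: y <= min((10 - 3*2)/2, (7 - 3*2)/3) => y in {0}; best 6*2 + 8*0 = 12
The maximum 6x + 8y = 16 is achieved at x = 0, y = 2.
Check: 3*0 + 2*2 = 4 <= 10 and 3*0 + 3*2 = 6 <= 7.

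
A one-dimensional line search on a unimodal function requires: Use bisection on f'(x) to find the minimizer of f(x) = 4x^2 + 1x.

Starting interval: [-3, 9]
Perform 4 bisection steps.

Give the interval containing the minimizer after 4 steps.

Finding critical point of f(x) = 4x^2 + 1x using bisection on f'(x) = 8x + 1.
f'(x) = 0 when x = -1/8.
Starting interval: [-3, 9]
Step 1: mid = 3, f'(mid) = 25, new interval = [-3, 3]
Step 2: mid = 0, f'(mid) = 1, new interval = [-3, 0]
Step 3: mid = -3/2, f'(mid) = -11, new interval = [-3/2, 0]
Step 4: mid = -3/4, f'(mid) = -5, new interval = [-3/4, 0]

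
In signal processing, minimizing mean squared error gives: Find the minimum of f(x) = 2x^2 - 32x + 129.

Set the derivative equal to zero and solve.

f(x) = 2x^2 - 32x + 129
f'(x) = 4x + (-32) = 0
x = 32/4 = 8
f(8) = 1
Since f''(x) = 4 > 0, this is a minimum.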